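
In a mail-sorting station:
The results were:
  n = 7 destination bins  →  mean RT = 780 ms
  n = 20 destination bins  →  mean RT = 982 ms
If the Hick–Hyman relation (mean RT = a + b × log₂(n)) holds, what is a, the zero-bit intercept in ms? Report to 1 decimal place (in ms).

405.6 ms

Slope: b = (982 − 780) / (log₂ 20 − log₂ 7) = 202/1.5146 = 133.371 ms/bit.
Intercept: a = 780 − 133.371·log₂(7) = 405.581 ms.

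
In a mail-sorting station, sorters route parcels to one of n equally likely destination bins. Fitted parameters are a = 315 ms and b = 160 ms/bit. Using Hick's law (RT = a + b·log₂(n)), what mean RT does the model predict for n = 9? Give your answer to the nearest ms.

log₂(9) = 3.1699 bits, so RT = 315 + 160 × 3.1699 ≈ 822.188 ms.

822 ms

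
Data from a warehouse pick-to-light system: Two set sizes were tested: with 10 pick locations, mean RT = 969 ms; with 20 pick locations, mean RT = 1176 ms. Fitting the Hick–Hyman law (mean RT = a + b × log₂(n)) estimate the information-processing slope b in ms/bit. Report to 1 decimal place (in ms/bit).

b = (RT₂ − RT₁)/(log₂ n₂ − log₂ n₁) = (1176 − 969)/(4.3219 − 3.3219) = 207.000 ms/bit.

207.0 ms/bit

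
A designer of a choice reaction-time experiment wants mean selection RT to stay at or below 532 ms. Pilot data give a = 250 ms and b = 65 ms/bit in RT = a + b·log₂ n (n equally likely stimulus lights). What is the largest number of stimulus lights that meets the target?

Information budget: (532 − 250)/65 = 4.3385 bits, so n ≤ 2^4.3385 = 20.231 → at most 20.

20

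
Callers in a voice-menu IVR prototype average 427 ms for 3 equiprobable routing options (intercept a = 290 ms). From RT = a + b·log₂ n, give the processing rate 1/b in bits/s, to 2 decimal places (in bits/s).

Choice component = 427 − 290 = 137 ms over log₂(3) = 1.5850 bits.
b = 137 / 1.5850 = 86.437 ms/bit, so 1/b = 11.569 bits/s.

11.57 bits/s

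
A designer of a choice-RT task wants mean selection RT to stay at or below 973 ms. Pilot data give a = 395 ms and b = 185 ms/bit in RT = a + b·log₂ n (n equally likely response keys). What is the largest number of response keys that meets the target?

8

Information budget: (973 − 395)/185 = 3.1243 bits, so n ≤ 2^3.1243 = 8.720 → at most 8.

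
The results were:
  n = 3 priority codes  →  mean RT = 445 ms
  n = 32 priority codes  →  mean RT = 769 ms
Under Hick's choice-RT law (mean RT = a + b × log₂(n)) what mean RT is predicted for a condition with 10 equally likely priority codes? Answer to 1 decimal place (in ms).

609.8 ms

Fit slope and intercept:
  b = (769 − 445) / (log₂ 32 − log₂ 3) = 324 / (5 − 1.5850) = 94.875 ms/bit
  a = 445 − 94.875 × 1.5850 = 294.627 ms
Then RT(10) = 294.627 + 94.875 × log₂ 10 = 294.627 + 94.875 × 3.3219 ≈ 609.794 ms.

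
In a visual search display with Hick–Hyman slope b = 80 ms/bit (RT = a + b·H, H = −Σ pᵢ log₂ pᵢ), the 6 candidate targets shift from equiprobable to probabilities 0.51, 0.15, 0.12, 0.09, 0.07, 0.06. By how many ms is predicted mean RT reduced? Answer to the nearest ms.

The RT saving is b·ΔH. Equiprobable H₀ = log₂(6) = 2.5850 bits; with the given probabilities H = 2.0978 bits.
b·(H₀ − H) = 80 × (2.5850 − 2.0978) = 38.97 ms.

39 ms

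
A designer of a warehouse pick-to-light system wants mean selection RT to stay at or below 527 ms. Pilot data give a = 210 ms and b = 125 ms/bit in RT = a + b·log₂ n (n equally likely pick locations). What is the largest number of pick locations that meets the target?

Information budget: (527 − 210)/125 = 2.5360 bits, so n ≤ 2^2.5360 = 5.800 → at most 5.

5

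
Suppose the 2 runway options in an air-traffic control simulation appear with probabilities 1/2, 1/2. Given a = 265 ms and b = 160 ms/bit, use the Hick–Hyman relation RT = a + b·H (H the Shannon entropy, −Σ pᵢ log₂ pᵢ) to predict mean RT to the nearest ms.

H = −Σ pᵢ log₂ pᵢ = 0.5·1 + 0.5·1 = 1.000 bits.
RT = 265 + 160 × 1.000 = 425.00 ms.

425 ms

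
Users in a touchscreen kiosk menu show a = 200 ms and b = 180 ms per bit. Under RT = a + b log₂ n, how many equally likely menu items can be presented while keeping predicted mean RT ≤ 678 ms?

Information budget: (678 − 200)/180 = 2.6556 bits, so n ≤ 2^2.6556 = 6.301 → at most 6.

6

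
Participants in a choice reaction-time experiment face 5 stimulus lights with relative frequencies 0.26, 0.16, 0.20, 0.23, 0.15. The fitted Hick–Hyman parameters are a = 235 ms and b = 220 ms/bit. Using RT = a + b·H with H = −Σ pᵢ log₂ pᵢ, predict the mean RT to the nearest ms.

739 ms

Entropy contributions −pᵢ log₂ pᵢ: 0.5053, 0.4230, 0.4644, 0.4877, 0.4105; sum H = 2.2909 bits.
RT = a + bH = 235 + 220·2.2909 = 739.00 ms.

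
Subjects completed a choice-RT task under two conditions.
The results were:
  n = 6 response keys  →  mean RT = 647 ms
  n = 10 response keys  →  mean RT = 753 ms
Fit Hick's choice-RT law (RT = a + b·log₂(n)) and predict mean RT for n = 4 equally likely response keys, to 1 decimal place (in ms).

562.9 ms

With log₂ n on the abscissa the relation is linear; from the two conditions:
  b = (753 − 647) / (log₂ 10 − log₂ 6) = 106 / (3.3219 − 2.5850) = 143.833 ms/bit
  a = 647 − 143.833 × 2.5850 = 275.197 ms
Then RT(4) = 275.197 + 143.833 × log₂ 4 = 275.197 + 143.833 × 2 ≈ 562.863 ms.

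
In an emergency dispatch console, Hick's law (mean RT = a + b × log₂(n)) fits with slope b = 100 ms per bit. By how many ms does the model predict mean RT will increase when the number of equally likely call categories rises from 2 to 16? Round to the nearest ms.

The intercept a cancels: ΔRT = b·(log₂ n₂ − log₂ n₁) = b·log₂(n₂/n₁).
log₂(16) − log₂(2) = log₂(16/2) = log₂(8) = 3.
ΔRT = 100 × 3.0000 = 300.000 ms.

300 ms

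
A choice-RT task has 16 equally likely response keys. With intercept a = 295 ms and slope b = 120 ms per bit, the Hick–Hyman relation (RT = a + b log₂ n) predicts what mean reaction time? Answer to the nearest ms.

log₂(16) = 4 bits, so RT = 295 + 120 × 4 ≈ 775.000 ms.

775 ms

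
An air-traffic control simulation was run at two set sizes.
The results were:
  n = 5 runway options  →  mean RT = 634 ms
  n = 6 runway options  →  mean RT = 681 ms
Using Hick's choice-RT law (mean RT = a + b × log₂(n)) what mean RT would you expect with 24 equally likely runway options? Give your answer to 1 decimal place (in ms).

1038.4 ms

RT is linear in log₂ n, so two points fix the line:
  b = (681 − 634) / (log₂ 6 − log₂ 5) = 47 / (2.5850 − 2.3219) = 178.684 ms/bit
  a = 634 − 178.684 × 2.3219 = 219.109 ms
Then RT(24) = 219.109 + 178.684 × log₂ 24 = 219.109 + 178.684 × 4.5850 ≈ 1038.368 ms.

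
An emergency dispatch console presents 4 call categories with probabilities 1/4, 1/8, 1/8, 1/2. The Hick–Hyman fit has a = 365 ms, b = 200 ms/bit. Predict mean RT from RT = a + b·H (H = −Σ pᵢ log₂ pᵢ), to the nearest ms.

H = −Σ pᵢ log₂ pᵢ = 0.25·2 + 0.125·3 + 0.125·3 + 0.5·1 = 1.750 bits.
RT = 365 + 200 × 1.750 = 715.00 ms.

715 ms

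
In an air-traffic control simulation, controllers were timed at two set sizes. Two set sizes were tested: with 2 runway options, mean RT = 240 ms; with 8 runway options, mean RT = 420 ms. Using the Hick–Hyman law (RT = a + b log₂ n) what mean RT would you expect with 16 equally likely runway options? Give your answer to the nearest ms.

510 ms

Fit slope and intercept:
  b = (420 − 240) / (log₂ 8 − log₂ 2) = 180 / (3 − 1) = 90 ms/bit
  a = 240 − 90 × 1 = 150 ms
Then RT(16) = 150 + 90 × log₂ 16 = 150 + 90 × 4 ≈ 510.000 ms.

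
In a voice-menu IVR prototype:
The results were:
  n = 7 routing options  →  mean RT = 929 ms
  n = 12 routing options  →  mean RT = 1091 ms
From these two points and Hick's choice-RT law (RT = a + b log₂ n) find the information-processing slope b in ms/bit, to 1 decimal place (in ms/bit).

b = (RT₂ − RT₁)/(log₂ n₂ − log₂ n₁) = (1091 − 929)/(3.5850 − 2.8074) = 208.331 ms/bit.

208.3 ms/bit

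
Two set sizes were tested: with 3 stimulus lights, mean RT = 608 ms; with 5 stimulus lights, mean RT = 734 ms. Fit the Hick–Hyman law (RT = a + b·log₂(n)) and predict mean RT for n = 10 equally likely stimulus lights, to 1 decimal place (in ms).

905.0 ms

Solve the two-equation system in a and b:
  b = (734 − 608) / (log₂ 5 − log₂ 3) = 126 / (2.3219 − 1.5850) = 170.971 ms/bit
  a = 608 − 170.971 × 1.5850 = 337.017 ms
Then RT(10) = 337.017 + 170.971 × log₂ 10 = 337.017 + 170.971 × 3.3219 ≈ 904.971 ms.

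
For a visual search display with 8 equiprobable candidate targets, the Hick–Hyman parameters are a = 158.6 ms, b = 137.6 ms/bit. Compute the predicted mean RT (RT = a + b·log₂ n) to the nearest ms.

log₂(8) = 3 bits, so RT = 158.6 + 137.6 × 3 ≈ 571.400 ms.

571 ms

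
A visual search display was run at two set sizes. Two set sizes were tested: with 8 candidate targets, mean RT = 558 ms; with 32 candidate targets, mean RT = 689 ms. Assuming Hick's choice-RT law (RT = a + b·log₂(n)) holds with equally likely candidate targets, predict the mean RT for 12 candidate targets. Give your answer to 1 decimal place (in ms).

Solve the two-equation system in a and b:
  b = (689 − 558) / (log₂ 32 − log₂ 8) = 131 / (5 − 3) = 65.500 ms/bit
  a = 558 − 65.500 × 3 = 361.500 ms
Then RT(12) = 361.500 + 65.500 × log₂ 12 = 361.500 + 65.500 × 3.5850 ≈ 596.315 ms.

596.3 ms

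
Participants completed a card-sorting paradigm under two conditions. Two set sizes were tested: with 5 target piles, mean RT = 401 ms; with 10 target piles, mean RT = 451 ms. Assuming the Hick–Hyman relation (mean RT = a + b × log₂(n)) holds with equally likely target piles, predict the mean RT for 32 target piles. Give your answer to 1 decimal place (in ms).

534.9 ms

Fit slope and intercept:
  b = (451 − 401) / (log₂ 10 − log₂ 5) = 50 / (3.3219 − 2.3219) = 50.000 ms/bit
  a = 401 − 50.000 × 2.3219 = 284.904 ms
Then RT(32) = 284.904 + 50.000 × log₂ 32 = 284.904 + 50.000 × 5 ≈ 534.904 ms.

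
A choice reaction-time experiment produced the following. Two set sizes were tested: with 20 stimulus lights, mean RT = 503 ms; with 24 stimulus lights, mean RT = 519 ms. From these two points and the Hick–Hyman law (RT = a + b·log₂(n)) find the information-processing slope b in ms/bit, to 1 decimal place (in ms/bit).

60.8 ms/bit

b = (RT₂ − RT₁)/(log₂ n₂ − log₂ n₁) = (519 − 503)/(4.5850 − 4.3219) = 60.829 ms/bit.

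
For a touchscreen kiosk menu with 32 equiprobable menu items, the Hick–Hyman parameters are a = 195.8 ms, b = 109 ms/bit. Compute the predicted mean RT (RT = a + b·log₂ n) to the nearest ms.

741 ms

log₂(32) = 5 bits, so RT = 195.8 + 109 × 5 ≈ 740.800 ms.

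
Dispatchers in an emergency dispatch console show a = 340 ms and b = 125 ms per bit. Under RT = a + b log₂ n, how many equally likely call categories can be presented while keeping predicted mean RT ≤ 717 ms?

125·log₂ n ≤ 717 − 340 = 377, giving log₂ n ≤ 3.0160 and n ≤ 8.089. The largest whole number is 8.

8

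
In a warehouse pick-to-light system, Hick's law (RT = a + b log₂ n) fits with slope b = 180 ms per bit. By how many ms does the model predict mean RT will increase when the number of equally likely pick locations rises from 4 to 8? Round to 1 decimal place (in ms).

180.0 ms

Only the slope matters, since a is common to both: ΔRT = b·log₂(n₂/n₁).
log₂(8) − log₂(4) = log₂(8/4) = log₂(2) = 1.
ΔRT = 180 × 1.0000 = 180.000 ms.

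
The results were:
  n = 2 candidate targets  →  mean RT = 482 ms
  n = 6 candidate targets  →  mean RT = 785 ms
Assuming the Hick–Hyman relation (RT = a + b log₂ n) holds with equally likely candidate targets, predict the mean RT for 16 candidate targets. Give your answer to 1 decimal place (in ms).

1055.5 ms

Solve the two-equation system in a and b:
  b = (785 − 482) / (log₂ 6 − log₂ 2) = 303 / (2.5850 − 1) = 191.172 ms/bit
  a = 482 − 191.172 × 1 = 290.828 ms
Then RT(16) = 290.828 + 191.172 × log₂ 16 = 290.828 + 191.172 × 4 ≈ 1055.515 ms.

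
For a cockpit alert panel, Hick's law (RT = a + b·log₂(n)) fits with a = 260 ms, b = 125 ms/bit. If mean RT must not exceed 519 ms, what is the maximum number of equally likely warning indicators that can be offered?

125·log₂ n ≤ 519 − 260 = 259, giving log₂ n ≤ 2.0720 and n ≤ 4.205. The largest whole number is 4.

4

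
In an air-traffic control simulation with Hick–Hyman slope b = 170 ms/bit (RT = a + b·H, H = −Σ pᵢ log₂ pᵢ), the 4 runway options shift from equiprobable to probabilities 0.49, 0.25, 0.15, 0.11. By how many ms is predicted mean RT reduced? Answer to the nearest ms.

Equiprobable entropy H₀ = log₂ 4 = 2.0000 bits.
Skewed entropy H = −Σ pᵢ log₂ pᵢ = 1.7651 bits.
ΔRT = b·(H₀ − H) = 170 × 0.2349 = 39.93 ms.

40 ms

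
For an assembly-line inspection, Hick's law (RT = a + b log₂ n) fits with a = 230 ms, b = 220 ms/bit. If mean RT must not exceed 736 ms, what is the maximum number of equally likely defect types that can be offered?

Information budget: (736 − 230)/220 = 2.3000 bits, so n ≤ 2^2.3000 = 4.925 → at most 4.

4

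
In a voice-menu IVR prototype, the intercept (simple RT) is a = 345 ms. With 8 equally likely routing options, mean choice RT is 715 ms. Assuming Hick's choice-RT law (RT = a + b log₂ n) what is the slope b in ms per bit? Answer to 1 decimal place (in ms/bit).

123.3 ms/bit

b = (715 − 345) / log₂(8) = 370 / 3 = 123.333 ms/bit.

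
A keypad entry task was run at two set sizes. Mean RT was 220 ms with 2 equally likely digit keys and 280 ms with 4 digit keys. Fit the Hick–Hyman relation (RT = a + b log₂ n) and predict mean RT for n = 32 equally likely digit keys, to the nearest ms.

460 ms

With log₂ n on the abscissa the relation is linear; from the two conditions:
  b = (280 − 220) / (log₂ 4 − log₂ 2) = 60 / (2 − 1) = 60 ms/bit
  a = 220 − 60 × 1 = 160 ms
Then RT(32) = 160 + 60 × log₂ 32 = 160 + 60 × 5 ≈ 460.000 ms.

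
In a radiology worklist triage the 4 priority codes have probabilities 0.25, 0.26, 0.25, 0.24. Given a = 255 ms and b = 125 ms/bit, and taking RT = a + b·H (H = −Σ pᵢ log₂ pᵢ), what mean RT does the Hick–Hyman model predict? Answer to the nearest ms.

505 ms

H = 0.25·log₂(1/0.25) + 0.26·log₂(1/0.26) + 0.25·log₂(1/0.25) + 0.24·log₂(1/0.24) = 1.9994 bits.
RT = 255 + 125 × 1.9994 = 504.93 ms.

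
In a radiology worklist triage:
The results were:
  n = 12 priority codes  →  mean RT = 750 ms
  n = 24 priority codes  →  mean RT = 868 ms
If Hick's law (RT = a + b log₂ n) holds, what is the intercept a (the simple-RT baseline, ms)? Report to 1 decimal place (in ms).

327.0 ms

Slope: b = (868 − 750) / (log₂ 24 − log₂ 12) = 118/1.0000 = 118.000 ms/bit.
a = RT₁ − b·log₂ n₁ = 750 − 118.000 × 3.5850 = 326.974 ms.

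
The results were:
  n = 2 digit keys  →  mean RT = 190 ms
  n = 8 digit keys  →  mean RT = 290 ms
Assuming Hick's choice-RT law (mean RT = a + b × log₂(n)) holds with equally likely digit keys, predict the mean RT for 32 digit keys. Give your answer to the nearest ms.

Fit slope and intercept:
  b = (290 − 190) / (log₂ 8 − log₂ 2) = 100 / (3 − 1) = 50 ms/bit
  a = 190 − 50 × 1 = 140 ms
Then RT(32) = 140 + 50 × log₂ 32 = 140 + 50 × 5 ≈ 390.000 ms.

390 ms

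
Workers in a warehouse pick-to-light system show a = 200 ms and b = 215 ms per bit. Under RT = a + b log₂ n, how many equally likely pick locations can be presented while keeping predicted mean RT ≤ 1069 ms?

16

Set 200 + 215·log₂ n ≤ 1069 → log₂ n ≤ (1069 − 200)/215 = 4.0419.
So n ≤ 2^4.0419 = 16.471; the largest integer n is 16.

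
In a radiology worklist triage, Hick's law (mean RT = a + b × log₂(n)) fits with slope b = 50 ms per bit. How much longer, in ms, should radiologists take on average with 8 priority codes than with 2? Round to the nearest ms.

The intercept a cancels: ΔRT = b·(log₂ n₂ − log₂ n₁) = b·log₂(n₂/n₁).
log₂(8) − log₂(2) = log₂(8/2) = log₂(4) = 2.
ΔRT = 50 × 2.0000 = 100.000 ms.

100 ms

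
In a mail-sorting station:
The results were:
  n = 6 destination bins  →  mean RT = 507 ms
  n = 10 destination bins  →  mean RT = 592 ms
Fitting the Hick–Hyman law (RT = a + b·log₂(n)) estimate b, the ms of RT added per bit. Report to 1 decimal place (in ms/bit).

115.3 ms/bit

The slope on a log₂ axis is (592 − 507) / (3.3219 − 2.5850) = 115.338 ms/bit.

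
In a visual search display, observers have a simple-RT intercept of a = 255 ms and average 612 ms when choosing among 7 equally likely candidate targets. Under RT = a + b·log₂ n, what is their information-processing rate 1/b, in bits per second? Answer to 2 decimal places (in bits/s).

Choice component = 612 − 255 = 357 ms over log₂(7) = 2.8074 bits.
b = 357 / 2.8074 = 127.166 ms/bit, so 1/b = 7.864 bits/s.

7.86 bits/s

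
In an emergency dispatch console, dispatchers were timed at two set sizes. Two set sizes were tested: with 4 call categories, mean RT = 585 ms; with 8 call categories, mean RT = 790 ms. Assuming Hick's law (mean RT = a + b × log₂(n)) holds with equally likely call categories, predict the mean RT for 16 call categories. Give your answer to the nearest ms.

Solve the two-equation system in a and b:
  b = (790 − 585) / (log₂ 8 − log₂ 4) = 205 / (3 − 2) = 205 ms/bit
  a = 585 − 205 × 2 = 175 ms
Then RT(16) = 175 + 205 × log₂ 16 = 175 + 205 × 4 ≈ 995.000 ms.

995 ms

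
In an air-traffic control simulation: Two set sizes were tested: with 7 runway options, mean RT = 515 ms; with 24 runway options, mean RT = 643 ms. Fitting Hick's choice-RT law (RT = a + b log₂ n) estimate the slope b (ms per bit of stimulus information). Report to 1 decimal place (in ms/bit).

The slope on a log₂ axis is (643 − 515) / (4.5850 − 2.8074) = 72.007 ms/bit.

72.0 ms/bit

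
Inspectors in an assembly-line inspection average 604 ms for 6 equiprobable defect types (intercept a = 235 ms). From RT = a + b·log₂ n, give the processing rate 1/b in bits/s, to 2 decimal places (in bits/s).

Choice component = 604 − 235 = 369 ms over log₂(6) = 2.5850 bits.
b = 369 / 2.5850 = 142.749 ms/bit, so 1/b = 7.005 bits/s.

7.01 bits/s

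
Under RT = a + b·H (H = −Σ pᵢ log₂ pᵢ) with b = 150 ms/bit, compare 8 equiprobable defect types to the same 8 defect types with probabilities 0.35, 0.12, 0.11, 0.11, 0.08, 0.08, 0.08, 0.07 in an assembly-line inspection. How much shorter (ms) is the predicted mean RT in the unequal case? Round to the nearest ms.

The RT saving is b·ΔH. Equiprobable H₀ = log₂(8) = 3.0000 bits; with the given probabilities H = 2.7408 bits.
b·(H₀ − H) = 150 × (3.0000 − 2.7408) = 38.88 ms.

39 ms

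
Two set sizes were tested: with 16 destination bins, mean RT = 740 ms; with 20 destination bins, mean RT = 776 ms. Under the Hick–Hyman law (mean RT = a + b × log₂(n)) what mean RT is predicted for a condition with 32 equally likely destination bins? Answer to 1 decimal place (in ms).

851.8 ms

Solve the two-equation system in a and b:
  b = (776 − 740) / (log₂ 20 − log₂ 16) = 36 / (4.3219 − 4) = 111.826 ms/bit
  a = 740 − 111.826 × 4 = 292.695 ms
Then RT(32) = 292.695 + 111.826 × log₂ 32 = 292.695 + 111.826 × 5 ≈ 851.826 ms.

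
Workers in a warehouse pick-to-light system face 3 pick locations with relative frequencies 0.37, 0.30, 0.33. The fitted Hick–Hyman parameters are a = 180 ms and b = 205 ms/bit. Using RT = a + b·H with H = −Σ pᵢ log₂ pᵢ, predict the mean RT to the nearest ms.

H = 0.37·log₂(1/0.37) + 0.30·log₂(1/0.30) + 0.33·log₂(1/0.33) = 1.5796 bits.
RT = 180 + 205 × 1.5796 = 503.83 ms.

504 ms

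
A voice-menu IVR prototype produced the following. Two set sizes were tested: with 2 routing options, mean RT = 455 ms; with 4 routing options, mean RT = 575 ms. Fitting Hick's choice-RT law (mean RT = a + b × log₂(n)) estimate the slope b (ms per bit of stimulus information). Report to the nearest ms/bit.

120 ms/bit

The slope on a log₂ axis is (575 − 455) / (2 − 1) = 120 ms/bit.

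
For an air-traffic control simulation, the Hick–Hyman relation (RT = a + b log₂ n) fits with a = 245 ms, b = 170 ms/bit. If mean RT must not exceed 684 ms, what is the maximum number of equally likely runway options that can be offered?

5

Information budget: (684 − 245)/170 = 2.5824 bits, so n ≤ 2^2.5824 = 5.989 → at most 5.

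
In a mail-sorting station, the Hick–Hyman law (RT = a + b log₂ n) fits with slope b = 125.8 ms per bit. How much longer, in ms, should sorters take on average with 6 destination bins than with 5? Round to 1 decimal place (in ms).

33.1 ms

ΔRT = (a + b log₂ n₂) − (a + b log₂ n₁) = b·(log₂ n₂ − log₂ n₁).
log₂(6) − log₂(5) = 2.5850 − 2.3219 = 0.2630.
ΔRT = 125.8 × 0.2630 = 33.090 ms.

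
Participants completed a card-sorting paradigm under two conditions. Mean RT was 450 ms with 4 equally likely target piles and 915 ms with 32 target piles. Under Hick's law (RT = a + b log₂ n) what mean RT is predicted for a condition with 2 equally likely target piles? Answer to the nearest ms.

Fit slope and intercept:
  b = (915 − 450) / (log₂ 32 − log₂ 4) = 465 / (5 − 2) = 155 ms/bit
  a = 450 − 155 × 2 = 140 ms
Then RT(2) = 140 + 155 × log₂ 2 = 140 + 155 × 1 ≈ 295.000 ms.

295 ms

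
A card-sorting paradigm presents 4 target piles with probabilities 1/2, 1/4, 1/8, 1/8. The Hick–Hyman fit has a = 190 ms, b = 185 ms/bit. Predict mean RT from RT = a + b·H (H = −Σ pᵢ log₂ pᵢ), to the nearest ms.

514 ms

Each term −pᵢ log₂ pᵢ: 0.5·1 + 0.25·2 + 0.125·3 + 0.125·3; summed, H = 1.750 bits.
Mean RT = a + bH = 190 + 185·1.750 = 513.75 ms.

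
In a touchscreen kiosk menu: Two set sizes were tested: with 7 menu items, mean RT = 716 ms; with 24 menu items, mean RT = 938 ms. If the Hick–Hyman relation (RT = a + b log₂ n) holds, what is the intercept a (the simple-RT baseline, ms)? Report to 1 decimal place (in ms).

365.4 ms

The slope on a log₂ axis is (938 − 716) / (4.5850 − 2.8074) = 124.887 ms/bit.
Intercept: a = 716 − 124.887·log₂(7) = 365.398 ms.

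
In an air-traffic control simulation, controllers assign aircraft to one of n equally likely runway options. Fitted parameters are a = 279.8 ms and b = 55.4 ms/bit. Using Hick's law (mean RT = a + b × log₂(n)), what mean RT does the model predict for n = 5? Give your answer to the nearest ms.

408 ms

log₂(5) = 2.3219 bits, so RT = 279.8 + 55.4 × 2.3219 ≈ 408.435 ms.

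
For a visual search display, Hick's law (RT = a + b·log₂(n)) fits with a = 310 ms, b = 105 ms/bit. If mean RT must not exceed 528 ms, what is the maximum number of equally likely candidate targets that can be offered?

4

Information budget: (528 − 310)/105 = 2.0762 bits, so n ≤ 2^2.0762 = 4.217 → at most 4.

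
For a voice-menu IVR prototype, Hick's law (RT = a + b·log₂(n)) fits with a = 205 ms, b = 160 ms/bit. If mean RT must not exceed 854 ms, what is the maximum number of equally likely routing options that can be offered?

16

Information budget: (854 − 205)/160 = 4.0563 bits, so n ≤ 2^4.0563 = 16.636 → at most 16.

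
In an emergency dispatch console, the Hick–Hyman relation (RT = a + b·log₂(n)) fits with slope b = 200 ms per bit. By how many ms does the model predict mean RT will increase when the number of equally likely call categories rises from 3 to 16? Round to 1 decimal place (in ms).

483.0 ms

ΔRT = (a + b log₂ n₂) − (a + b log₂ n₁) = b·(log₂ n₂ − log₂ n₁).
log₂(16) − log₂(3) = 4 − 1.5850 = 2.4150.
ΔRT = 200 × 2.4150 = 483.007 ms.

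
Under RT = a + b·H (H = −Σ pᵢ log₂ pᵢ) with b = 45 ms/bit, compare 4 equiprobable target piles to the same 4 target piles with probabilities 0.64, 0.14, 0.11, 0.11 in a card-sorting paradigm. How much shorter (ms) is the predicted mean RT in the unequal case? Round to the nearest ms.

The RT saving is b·ΔH. Equiprobable H₀ = log₂(4) = 2.0000 bits; with the given probabilities H = 1.5098 bits.
b·(H₀ − H) = 45 × (2.0000 − 1.5098) = 22.06 ms.

22 ms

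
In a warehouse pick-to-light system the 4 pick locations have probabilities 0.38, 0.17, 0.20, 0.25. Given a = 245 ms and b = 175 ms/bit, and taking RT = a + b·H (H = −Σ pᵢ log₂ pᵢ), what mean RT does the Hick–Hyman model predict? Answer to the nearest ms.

583 ms

H = 0.38·log₂(1/0.38) + 0.17·log₂(1/0.17) + 0.20·log₂(1/0.20) + 0.25·log₂(1/0.25) = 1.9294 bits.
RT = 245 + 175 × 1.9294 = 582.65 ms.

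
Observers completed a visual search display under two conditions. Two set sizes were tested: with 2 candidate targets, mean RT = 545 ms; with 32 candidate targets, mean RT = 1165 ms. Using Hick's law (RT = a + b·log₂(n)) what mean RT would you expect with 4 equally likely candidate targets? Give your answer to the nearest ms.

700 ms

Fit slope and intercept:
  b = (1165 − 545) / (log₂ 32 − log₂ 2) = 620 / (5 − 1) = 155 ms/bit
  a = 545 − 155 × 1 = 390 ms
Then RT(4) = 390 + 155 × log₂ 4 = 390 + 155 × 2 ≈ 700.000 ms.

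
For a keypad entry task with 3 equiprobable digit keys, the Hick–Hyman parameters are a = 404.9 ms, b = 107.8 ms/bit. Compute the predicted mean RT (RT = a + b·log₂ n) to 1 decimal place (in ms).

575.8 ms

log₂(3) = 1.5850 bits, so RT = 404.9 + 107.8 × 1.5850 ≈ 575.759 ms.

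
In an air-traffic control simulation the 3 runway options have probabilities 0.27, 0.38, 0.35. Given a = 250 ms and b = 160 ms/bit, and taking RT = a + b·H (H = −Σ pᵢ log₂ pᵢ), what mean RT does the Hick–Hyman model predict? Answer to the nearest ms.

Entropy contributions −pᵢ log₂ pᵢ: 0.5100, 0.5305, 0.5301; sum H = 1.5706 bits.
RT = a + bH = 250 + 160·1.5706 = 501.29 ms.

501 ms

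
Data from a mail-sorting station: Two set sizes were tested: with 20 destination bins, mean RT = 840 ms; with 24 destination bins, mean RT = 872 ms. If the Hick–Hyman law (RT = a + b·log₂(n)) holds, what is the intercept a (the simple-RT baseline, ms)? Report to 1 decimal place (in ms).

314.2 ms

Slope: b = (872 − 840) / (log₂ 24 − log₂ 20) = 32/0.2630 = 121.657 ms/bit.
a = RT₁ − b·log₂ n₁ = 840 − 121.657 × 4.3219 = 314.207 ms.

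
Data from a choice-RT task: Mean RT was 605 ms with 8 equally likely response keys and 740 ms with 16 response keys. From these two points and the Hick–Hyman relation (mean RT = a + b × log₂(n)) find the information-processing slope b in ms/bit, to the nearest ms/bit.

135 ms/bit

Slope: b = (740 − 605) / (log₂ 16 − log₂ 8) = 135/1.0000 = 135 ms/bit.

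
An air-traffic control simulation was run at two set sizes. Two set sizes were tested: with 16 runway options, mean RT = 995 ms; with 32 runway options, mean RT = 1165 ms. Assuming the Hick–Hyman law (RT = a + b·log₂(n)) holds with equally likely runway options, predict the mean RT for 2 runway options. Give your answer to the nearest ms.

RT is linear in log₂ n, so two points fix the line:
  b = (1165 − 995) / (log₂ 32 − log₂ 16) = 170 / (5 − 4) = 170 ms/bit
  a = 995 − 170 × 4 = 315 ms
Then RT(2) = 315 + 170 × log₂ 2 = 315 + 170 × 1 ≈ 485.000 ms.

485 ms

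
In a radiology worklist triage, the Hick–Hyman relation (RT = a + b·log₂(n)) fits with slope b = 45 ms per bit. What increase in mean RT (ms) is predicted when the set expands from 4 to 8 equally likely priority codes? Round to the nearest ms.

Only the slope matters, since a is common to both: ΔRT = b·log₂(n₂/n₁).
log₂(8) − log₂(4) = log₂(8/4) = log₂(2) = 1.
ΔRT = 45 × 1.0000 = 45.000 ms.

45 ms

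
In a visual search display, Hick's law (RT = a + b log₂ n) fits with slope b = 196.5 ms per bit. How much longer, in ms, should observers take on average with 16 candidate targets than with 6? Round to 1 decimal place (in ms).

ΔRT = (a + b log₂ n₂) − (a + b log₂ n₁) = b·(log₂ n₂ − log₂ n₁).
log₂(16) − log₂(6) = 4 − 2.5850 = 1.4150.
ΔRT = 196.5 × 1.4150 = 278.055 ms.

278.1 ms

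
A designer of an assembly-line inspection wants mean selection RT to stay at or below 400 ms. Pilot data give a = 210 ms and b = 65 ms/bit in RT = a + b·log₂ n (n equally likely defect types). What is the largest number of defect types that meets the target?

7

65·log₂ n ≤ 400 − 210 = 190, giving log₂ n ≤ 2.9231 and n ≤ 7.585. The largest whole number is 7.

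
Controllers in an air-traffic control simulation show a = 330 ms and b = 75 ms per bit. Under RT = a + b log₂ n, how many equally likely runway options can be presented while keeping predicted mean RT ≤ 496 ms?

4

75·log₂ n ≤ 496 − 330 = 166, giving log₂ n ≤ 2.2133 and n ≤ 4.637. The largest whole number is 4.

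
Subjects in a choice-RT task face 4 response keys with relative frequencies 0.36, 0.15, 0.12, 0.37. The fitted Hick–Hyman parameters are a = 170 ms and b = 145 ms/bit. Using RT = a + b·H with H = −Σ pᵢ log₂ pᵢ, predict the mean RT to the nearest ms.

437 ms

Entropy contributions −pᵢ log₂ pᵢ: 0.5306, 0.4105, 0.3671, 0.5307; sum H = 1.8390 bits.
RT = a + bH = 170 + 145·1.8390 = 436.65 ms.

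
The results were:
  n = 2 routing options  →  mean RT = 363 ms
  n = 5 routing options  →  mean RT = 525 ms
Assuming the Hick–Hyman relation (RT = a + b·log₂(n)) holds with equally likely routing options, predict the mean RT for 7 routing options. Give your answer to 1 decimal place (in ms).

584.5 ms

RT is linear in log₂ n, so two points fix the line:
  b = (525 − 363) / (log₂ 5 − log₂ 2) = 162 / (2.3219 − 1) = 122.548 ms/bit
  a = 363 − 122.548 × 1 = 240.452 ms
Then RT(7) = 240.452 + 122.548 × log₂ 7 = 240.452 + 122.548 × 2.8074 ≈ 584.488 ms.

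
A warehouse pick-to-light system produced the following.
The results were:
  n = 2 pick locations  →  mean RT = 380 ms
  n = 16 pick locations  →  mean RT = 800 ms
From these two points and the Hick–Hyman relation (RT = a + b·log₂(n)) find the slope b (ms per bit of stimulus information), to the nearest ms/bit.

The slope on a log₂ axis is (800 − 380) / (4 − 1) = 140 ms/bit.

140 ms/bit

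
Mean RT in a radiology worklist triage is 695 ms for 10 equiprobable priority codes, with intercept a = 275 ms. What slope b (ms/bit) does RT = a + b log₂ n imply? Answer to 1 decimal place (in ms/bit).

log₂(10) = 3.3219 bits.
b = (RT − a)/log₂ n = (695 − 275) / 3.3219 = 126.433 ms/bit.

126.4 ms/bit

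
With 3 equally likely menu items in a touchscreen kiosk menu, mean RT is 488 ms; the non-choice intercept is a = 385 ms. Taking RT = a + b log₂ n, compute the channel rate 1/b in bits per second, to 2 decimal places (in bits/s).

15.39 bits/s

Choice component = 488 − 385 = 103 ms over log₂(3) = 1.5850 bits.
b = 103 / 1.5850 = 64.986 ms/bit, so 1/b = 15.388 bits/s.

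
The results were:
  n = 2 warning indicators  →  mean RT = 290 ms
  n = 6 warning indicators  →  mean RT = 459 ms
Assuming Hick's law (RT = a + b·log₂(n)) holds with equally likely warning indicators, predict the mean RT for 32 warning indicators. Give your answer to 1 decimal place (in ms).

RT is linear in log₂ n, so two points fix the line:
  b = (459 − 290) / (log₂ 6 − log₂ 2) = 169 / (2.5850 − 1) = 106.627 ms/bit
  a = 290 − 106.627 × 1 = 183.373 ms
Then RT(32) = 183.373 + 106.627 × log₂ 32 = 183.373 + 106.627 × 5 ≈ 716.509 ms.

716.5 ms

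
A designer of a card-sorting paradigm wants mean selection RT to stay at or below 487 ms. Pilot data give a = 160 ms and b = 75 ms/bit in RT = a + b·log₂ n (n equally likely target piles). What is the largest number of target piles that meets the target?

20

75·log₂ n ≤ 487 − 160 = 327, giving log₂ n ≤ 4.3600 and n ≤ 20.535. The largest whole number is 20.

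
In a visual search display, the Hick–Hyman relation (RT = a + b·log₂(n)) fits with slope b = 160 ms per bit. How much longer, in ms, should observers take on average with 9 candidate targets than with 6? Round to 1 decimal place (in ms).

93.6 ms

ΔRT = (a + b log₂ n₂) − (a + b log₂ n₁) = b·(log₂ n₂ − log₂ n₁).
log₂(9) − log₂(6) = 3.1699 − 2.5850 = 0.5850.
ΔRT = 160 × 0.5850 = 93.594 ms.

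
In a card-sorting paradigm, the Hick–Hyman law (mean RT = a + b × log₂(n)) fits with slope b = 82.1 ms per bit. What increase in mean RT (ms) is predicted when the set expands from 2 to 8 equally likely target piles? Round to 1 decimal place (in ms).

ΔRT = (a + b log₂ n₂) − (a + b log₂ n₁) = b·(log₂ n₂ − log₂ n₁).
log₂(8) − log₂(2) = log₂(8/2) = log₂(4) = 2.
ΔRT = 82.1 × 2.0000 = 164.200 ms.

164.2 ms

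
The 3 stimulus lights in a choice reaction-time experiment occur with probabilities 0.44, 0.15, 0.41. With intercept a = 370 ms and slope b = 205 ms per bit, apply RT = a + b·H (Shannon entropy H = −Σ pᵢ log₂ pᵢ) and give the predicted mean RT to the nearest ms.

669 ms

Entropy contributions −pᵢ log₂ pᵢ: 0.5211, 0.4105, 0.5274; sum H = 1.4591 bits.
RT = a + bH = 370 + 205·1.4591 = 669.11 ms.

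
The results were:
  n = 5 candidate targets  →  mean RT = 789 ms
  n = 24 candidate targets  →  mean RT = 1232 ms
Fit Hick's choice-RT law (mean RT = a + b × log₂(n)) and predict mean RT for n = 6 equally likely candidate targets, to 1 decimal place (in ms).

840.5 ms

Fit slope and intercept:
  b = (1232 − 789) / (log₂ 24 − log₂ 5) = 443 / (4.5850 − 2.3219) = 195.755 ms/bit
  a = 789 − 195.755 × 2.3219 = 334.471 ms
Then RT(6) = 334.471 + 195.755 × log₂ 6 = 334.471 + 195.755 × 2.5850 ≈ 840.490 ms.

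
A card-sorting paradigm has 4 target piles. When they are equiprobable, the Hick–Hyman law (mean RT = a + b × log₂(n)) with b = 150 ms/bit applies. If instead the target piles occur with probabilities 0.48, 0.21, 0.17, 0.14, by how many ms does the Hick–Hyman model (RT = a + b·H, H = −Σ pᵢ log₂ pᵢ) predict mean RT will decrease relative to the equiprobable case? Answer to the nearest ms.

Equiprobable entropy H₀ = log₂ 4 = 2.0000 bits.
Skewed entropy H = −Σ pᵢ log₂ pᵢ = 1.8128 bits.
ΔRT = b·(H₀ − H) = 150 × 0.1872 = 28.08 ms.

28 ms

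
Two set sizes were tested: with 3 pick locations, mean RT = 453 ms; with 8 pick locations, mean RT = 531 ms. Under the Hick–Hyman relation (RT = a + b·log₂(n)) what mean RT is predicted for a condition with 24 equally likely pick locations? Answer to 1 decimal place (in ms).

Solve the two-equation system in a and b:
  b = (531 − 453) / (log₂ 8 − log₂ 3) = 78 / (3 − 1.5850) = 55.122 ms/bit
  a = 453 − 55.122 × 1.5850 = 365.633 ms
Then RT(24) = 365.633 + 55.122 × log₂ 24 = 365.633 + 55.122 × 4.5850 ≈ 618.367 ms.

618.4 ms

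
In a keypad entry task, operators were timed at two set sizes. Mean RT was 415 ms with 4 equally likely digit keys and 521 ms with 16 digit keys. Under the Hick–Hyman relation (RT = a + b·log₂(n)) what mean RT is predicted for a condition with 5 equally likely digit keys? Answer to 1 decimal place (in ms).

RT is linear in log₂ n, so two points fix the line:
  b = (521 − 415) / (log₂ 16 − log₂ 4) = 106 / (4 − 2) = 53.000 ms/bit
  a = 415 − 53.000 × 2 = 309.000 ms
Then RT(5) = 309.000 + 53.000 × log₂ 5 = 309.000 + 53.000 × 2.3219 ≈ 432.062 ms.

432.1 ms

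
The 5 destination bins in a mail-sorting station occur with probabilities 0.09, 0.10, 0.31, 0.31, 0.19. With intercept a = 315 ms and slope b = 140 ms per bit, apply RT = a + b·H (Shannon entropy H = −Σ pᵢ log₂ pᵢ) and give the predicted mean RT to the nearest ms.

616 ms

H = 0.09·log₂(1/0.09) + 0.10·log₂(1/0.10) + 0.31·log₂(1/0.31) + 0.31·log₂(1/0.31) + 0.19·log₂(1/0.19) = 2.1477 bits.
RT = 315 + 140 × 2.1477 = 615.67 ms.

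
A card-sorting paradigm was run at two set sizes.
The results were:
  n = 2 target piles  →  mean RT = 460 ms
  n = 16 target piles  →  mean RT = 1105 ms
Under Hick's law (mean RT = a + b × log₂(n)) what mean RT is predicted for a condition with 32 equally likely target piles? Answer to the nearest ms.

With log₂ n on the abscissa the relation is linear; from the two conditions:
  b = (1105 − 460) / (log₂ 16 − log₂ 2) = 645 / (4 − 1) = 215 ms/bit
  a = 460 − 215 × 1 = 245 ms
Then RT(32) = 245 + 215 × log₂ 32 = 245 + 215 × 5 ≈ 1320.000 ms.

1320 ms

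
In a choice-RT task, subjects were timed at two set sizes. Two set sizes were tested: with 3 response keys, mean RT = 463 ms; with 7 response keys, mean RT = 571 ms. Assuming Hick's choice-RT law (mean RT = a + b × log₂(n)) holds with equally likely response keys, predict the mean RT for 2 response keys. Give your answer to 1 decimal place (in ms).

Solve the two-equation system in a and b:
  b = (571 − 463) / (log₂ 7 − log₂ 3) = 108 / (2.8074 − 1.5850) = 88.351 ms/bit
  a = 463 − 88.351 × 1.5850 = 322.966 ms
Then RT(2) = 322.966 + 88.351 × log₂ 2 = 322.966 + 88.351 × 1 ≈ 411.318 ms.

411.3 ms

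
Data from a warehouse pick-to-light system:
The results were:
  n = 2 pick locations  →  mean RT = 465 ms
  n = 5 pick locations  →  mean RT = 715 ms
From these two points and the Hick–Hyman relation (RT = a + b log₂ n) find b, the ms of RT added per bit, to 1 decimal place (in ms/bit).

Slope: b = (715 − 465) / (log₂ 5 − log₂ 2) = 250/1.3219 = 189.118 ms/bit.

189.1 ms/bit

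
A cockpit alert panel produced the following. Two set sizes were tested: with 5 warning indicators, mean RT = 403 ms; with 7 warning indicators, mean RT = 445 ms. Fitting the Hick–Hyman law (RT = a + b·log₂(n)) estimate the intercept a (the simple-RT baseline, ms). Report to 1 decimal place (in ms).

b = (RT₂ − RT₁)/(log₂ n₂ − log₂ n₁) = (445 − 403)/(2.8074 − 2.3219) = 86.522 ms/bit.
a = RT₁ − b·log₂ n₁ = 403 − 86.522 × 2.3219 = 202.103 ms.

202.1 ms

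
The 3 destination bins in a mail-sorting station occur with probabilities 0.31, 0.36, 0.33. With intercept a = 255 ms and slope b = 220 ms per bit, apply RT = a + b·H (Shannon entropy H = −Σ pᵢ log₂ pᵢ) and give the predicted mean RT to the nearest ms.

603 ms

H = 0.31·log₂(1/0.31) + 0.36·log₂(1/0.36) + 0.33·log₂(1/0.33) = 1.5822 bits.
RT = 255 + 220 × 1.5822 = 603.09 ms.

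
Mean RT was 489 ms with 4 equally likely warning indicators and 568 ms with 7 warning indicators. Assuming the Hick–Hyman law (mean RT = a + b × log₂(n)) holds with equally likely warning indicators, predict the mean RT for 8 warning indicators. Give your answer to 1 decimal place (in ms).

With log₂ n on the abscissa the relation is linear; from the two conditions:
  b = (568 − 489) / (log₂ 7 − log₂ 4) = 79 / (2.8074 − 2) = 97.850 ms/bit
  a = 489 − 97.850 × 2 = 293.299 ms
Then RT(8) = 293.299 + 97.850 × log₂ 8 = 293.299 + 97.850 × 3 ≈ 586.850 ms.

586.9 ms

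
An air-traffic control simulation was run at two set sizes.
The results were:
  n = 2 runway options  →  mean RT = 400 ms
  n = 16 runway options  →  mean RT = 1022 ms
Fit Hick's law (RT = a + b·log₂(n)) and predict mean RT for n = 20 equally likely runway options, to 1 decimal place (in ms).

1088.7 ms

Solve the two-equation system in a and b:
  b = (1022 − 400) / (log₂ 16 − log₂ 2) = 622 / (4 − 1) = 207.333 ms/bit
  a = 400 − 207.333 × 1 = 192.667 ms
Then RT(20) = 192.667 + 207.333 × log₂ 20 = 192.667 + 207.333 × 4.3219 ≈ 1088.746 ms.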